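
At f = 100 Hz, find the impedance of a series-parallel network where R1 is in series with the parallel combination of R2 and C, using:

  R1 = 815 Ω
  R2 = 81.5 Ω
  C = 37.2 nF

Step 1 — Angular frequency: ω = 2π·f = 2π·100 = 628.3 rad/s.
Step 2 — Component impedances:
  R1: Z = R = 815 Ω
  R2: Z = R = 81.5 Ω
  C: Z = 1/(jωC) = -j/(ω·C) = 0 - j4.278e+04 Ω
Step 3 — Parallel branch: R2 || C = 1/(1/R2 + 1/C) = 81.5 - j0.1553 Ω.
Step 4 — Series with R1: Z_total = R1 + (R2 || C) = 896.5 - j0.1553 Ω = 896.5∠-0.0° Ω.

Z = 896.5 - j0.1553 Ω = 896.5∠-0.0° Ω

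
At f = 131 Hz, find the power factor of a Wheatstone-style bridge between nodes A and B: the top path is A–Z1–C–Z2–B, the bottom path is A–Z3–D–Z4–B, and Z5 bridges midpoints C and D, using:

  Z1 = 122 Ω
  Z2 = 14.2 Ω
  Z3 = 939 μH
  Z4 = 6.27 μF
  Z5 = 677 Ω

Step 1 — Angular frequency: ω = 2π·f = 2π·131 = 823.1 rad/s.
Step 2 — Component impedances:
  Z1: Z = R = 122 Ω
  Z2: Z = R = 14.2 Ω
  Z3: Z = jωL = j·823.1·0.000939 = 0 + j0.7729 Ω
  Z4: Z = 1/(jωC) = -j/(ω·C) = 0 - j193.8 Ω
  Z5: Z = R = 677 Ω
Step 3 — Bridge requires nodal analysis (the Z5 bridge couples midpoints C and D, so the two paths cannot be reduced to a simple series/parallel combination). Setting node B to ground and injecting 1 A at node A, the 3-node admittance system at A, C, D solves to V_A = Z_AB = 85.71 - j52.14 Ω = 100.3∠-31.3° Ω.
Step 4 — Power factor: PF = cos(φ) = Re(Z)/|Z| = 85.712/100.32 = 0.8544.
Step 5 — Type: Im(Z) = -52.14 ⇒ leading (phase φ = -31.3°).

PF = 0.8544 (leading, φ = -31.3°)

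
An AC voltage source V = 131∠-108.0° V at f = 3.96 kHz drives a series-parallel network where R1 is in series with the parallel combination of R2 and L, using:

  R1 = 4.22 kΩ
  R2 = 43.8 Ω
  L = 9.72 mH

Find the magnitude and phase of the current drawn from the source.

Step 1 — Angular frequency: ω = 2π·f = 2π·3960 = 2.488e+04 rad/s.
Step 2 — Component impedances:
  R1: Z = R = 4220 Ω
  R2: Z = R = 43.8 Ω
  L: Z = jωL = j·2.488e+04·0.00972 = 0 + j241.8 Ω
Step 3 — Parallel branch: R2 || L = 1/(1/R2 + 1/L) = 42.41 + j7.681 Ω.
Step 4 — Series with R1: Z_total = R1 + (R2 || L) = 4262 + j7.681 Ω = 4262∠0.1° Ω.
Step 5 — Source phasor: V = 131∠-108.0° V = -40.48 - j124.6 V.
Step 6 — Ohm's law: I = V / Z_total = (-40.48 - j124.6) / (4262 + j7.681) = -0.00955 - j0.02921 A.
Step 7 — Convert to polar: |I| = 0.03073 A, ∠I = -108.1°.

I = 0.03073∠-108.1° A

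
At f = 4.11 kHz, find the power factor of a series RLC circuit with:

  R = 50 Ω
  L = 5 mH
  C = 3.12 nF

Step 1 — Angular frequency: ω = 2π·f = 2π·4110 = 2.582e+04 rad/s.
Step 2 — Component impedances:
  R: Z = R = 50 Ω
  L: Z = jωL = j·2.582e+04·0.005 = 0 + j129.1 Ω
  C: Z = 1/(jωC) = -j/(ω·C) = 0 - j1.241e+04 Ω
Step 3 — Series combination: Z_total = R + L + C = 50 - j1.228e+04 Ω = 1.228e+04∠-89.8° Ω.
Step 4 — Power factor: PF = cos(φ) = Re(Z)/|Z| = 50/12282 = 0.004071.
Step 5 — Type: Im(Z) = -1.228e+04 ⇒ leading (phase φ = -89.8°).

PF = 0.004071 (leading, φ = -89.8°)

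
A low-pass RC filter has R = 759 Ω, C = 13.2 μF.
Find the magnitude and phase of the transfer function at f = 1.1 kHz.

Step 1 — Angular frequency: ω = 2π·1100 = 6912 rad/s.
Step 2 — Transfer function: H(jω) = 1/(1 + jωRC).
Step 3 — Denominator: 1 + jωRC = 1 + j·6912·759·1.32e-05 = 1 + j69.24.
Step 4 — H = 0.0002085 - j0.01444.
Step 5 — Magnitude: |H| = 0.01444 (-36.8 dB); phase: φ = -89.2°.

|H| = 0.01444 (-36.8 dB), φ = -89.2°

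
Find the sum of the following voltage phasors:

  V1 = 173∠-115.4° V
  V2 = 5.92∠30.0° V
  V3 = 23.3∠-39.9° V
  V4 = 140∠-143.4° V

Step 1 — Convert each phasor to rectangular form:
  V1 = 173·(cos(-115.4°) + j·sin(-115.4°)) = -74.21 - j156.3 V
  V2 = 5.92·(cos(30.0°) + j·sin(30.0°)) = 5.127 + j2.96 V
  V3 = 23.3·(cos(-39.9°) + j·sin(-39.9°)) = 17.87 - j14.95 V
  V4 = 140·(cos(-143.4°) + j·sin(-143.4°)) = -112.4 - j83.47 V
Step 2 — Sum components: V_total = -163.6 - j251.7 V.
Step 3 — Convert to polar: |V_total| = 300.2 V, ∠V_total = -123.0°.

V_total = 300.2∠-123.0° V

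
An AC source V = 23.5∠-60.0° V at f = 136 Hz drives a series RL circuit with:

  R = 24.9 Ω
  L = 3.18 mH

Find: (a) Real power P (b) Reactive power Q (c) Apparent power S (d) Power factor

Step 1 — Angular frequency: ω = 2π·f = 2π·136 = 854.5 rad/s.
Step 2 — Component impedances:
  R: Z = R = 24.9 Ω
  L: Z = jωL = j·854.5·0.00318 = 0 + j2.717 Ω
Step 3 — Series combination: Z_total = R + L = 24.9 + j2.717 Ω = 25.05∠6.2° Ω.
Step 4 — Source phasor: V = 23.5∠-60.0° V = 11.75 - j20.35 V.
Step 5 — Current: I = V / Z = 0.3782 - j0.8586 A = 0.9382∠-66.2° A.
Step 6 — Complex power: S = V·I* = 21.92 + j2.392 VA.
Step 7 — Real power: P = Re(S) = 21.92 W.
Step 8 — Reactive power: Q = Im(S) = 2.392 VAR.
Step 9 — Apparent power: |S| = 22.05 VA.
Step 10 — Power factor: PF = P/|S| = 0.9941 (lagging).

(a) P = 21.92 W  (b) Q = 2.392 VAR  (c) S = 22.05 VA  (d) PF = 0.9941 (lagging)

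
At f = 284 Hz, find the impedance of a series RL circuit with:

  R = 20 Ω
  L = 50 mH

Step 1 — Angular frequency: ω = 2π·f = 2π·284 = 1784 rad/s.
Step 2 — Component impedances:
  R: Z = R = 20 Ω
  L: Z = jωL = j·1784·0.05 = 0 + j89.22 Ω
Step 3 — Series combination: Z_total = R + L = 20 + j89.22 Ω = 91.44∠77.4° Ω.

Z = 20 + j89.22 Ω = 91.44∠77.4° Ω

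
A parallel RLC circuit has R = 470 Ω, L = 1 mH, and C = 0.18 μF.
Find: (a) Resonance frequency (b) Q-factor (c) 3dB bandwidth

Step 1 — Resonance: ω₀ = 1/√(LC) = 1/√(0.001·1.8e-07) = 7.454e+04 rad/s.
Step 2 — f₀ = ω₀/(2π) = 1.186e+04 Hz.
Step 3 — Parallel Q: Q = R/(ω₀L) = 470/(7.454e+04·0.001) = 6.306.
Step 4 — Bandwidth: Δω = ω₀/Q = 1.182e+04 rad/s; BW = Δω/(2π) = 1881 Hz.

(a) f₀ = 1.186e+04 Hz  (b) Q = 6.306  (c) BW = 1881 Hz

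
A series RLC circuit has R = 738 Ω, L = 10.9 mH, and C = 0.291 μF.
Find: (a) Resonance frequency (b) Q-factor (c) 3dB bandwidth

Step 1 — Resonance condition Im(Z)=0 gives ω₀ = 1/√(LC).
Step 2 — ω₀ = 1/√(0.0109·2.91e-07) = 1.776e+04 rad/s.
Step 3 — f₀ = ω₀/(2π) = 2826 Hz.
Step 4 — Series Q: Q = ω₀L/R = 1.776e+04·0.0109/738 = 0.2622.
Step 5 — 3dB bandwidth: Δω = ω₀/Q = 6.771e+04 rad/s; BW = Δω/(2π) = 1.078e+04 Hz.

(a) f₀ = 2826 Hz  (b) Q = 0.2622  (c) BW = 1.078e+04 Hz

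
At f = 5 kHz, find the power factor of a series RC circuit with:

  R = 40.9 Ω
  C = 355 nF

Step 1 — Angular frequency: ω = 2π·f = 2π·5000 = 3.142e+04 rad/s.
Step 2 — Component impedances:
  R: Z = R = 40.9 Ω
  C: Z = 1/(jωC) = -j/(ω·C) = 0 - j89.66 Ω
Step 3 — Series combination: Z_total = R + C = 40.9 - j89.66 Ω = 98.55∠-65.5° Ω.
Step 4 — Power factor: PF = cos(φ) = Re(Z)/|Z| = 40.9/98.55 = 0.415.
Step 5 — Type: Im(Z) = -89.66 ⇒ leading (phase φ = -65.5°).

PF = 0.415 (leading, φ = -65.5°)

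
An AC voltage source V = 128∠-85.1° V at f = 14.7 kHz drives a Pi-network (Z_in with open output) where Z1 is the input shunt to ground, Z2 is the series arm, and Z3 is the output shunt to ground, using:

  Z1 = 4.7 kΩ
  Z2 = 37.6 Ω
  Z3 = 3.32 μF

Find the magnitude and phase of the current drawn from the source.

Step 1 — Angular frequency: ω = 2π·f = 2π·1.47e+04 = 9.236e+04 rad/s.
Step 2 — Component impedances:
  Z1: Z = R = 4700 Ω
  Z2: Z = R = 37.6 Ω
  Z3: Z = 1/(jωC) = -j/(ω·C) = 0 - j3.261 Ω
Step 3 — With open output, the series arm Z2 and the output shunt Z3 appear in series to ground: Z2 + Z3 = 37.6 - j3.261 Ω.
Step 4 — Parallel with input shunt Z1: Z_in = Z1 || (Z2 + Z3) = 37.3 - j3.21 Ω = 37.44∠-4.9° Ω.
Step 5 — Source phasor: V = 128∠-85.1° V = 10.93 - j127.5 V.
Step 6 — Ohm's law: I = V / Z_total = (10.93 - j127.5) / (37.3 - j3.21) = 0.5829 - j3.369 A.
Step 7 — Convert to polar: |I| = 3.419 A, ∠I = -80.2°.

I = 3.419∠-80.2° A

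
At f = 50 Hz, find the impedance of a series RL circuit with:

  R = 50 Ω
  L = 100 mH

Step 1 — Angular frequency: ω = 2π·f = 2π·50 = 314.2 rad/s.
Step 2 — Component impedances:
  R: Z = R = 50 Ω
  L: Z = jωL = j·314.2·0.1 = 0 + j31.42 Ω
Step 3 — Series combination: Z_total = R + L = 50 + j31.42 Ω = 59.05∠32.1° Ω.

Z = 50 + j31.42 Ω = 59.05∠32.1° Ω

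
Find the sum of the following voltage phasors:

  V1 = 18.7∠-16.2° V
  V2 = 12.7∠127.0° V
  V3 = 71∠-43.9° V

Step 1 — Convert each phasor to rectangular form:
  V1 = 18.7·(cos(-16.2°) + j·sin(-16.2°)) = 17.96 - j5.217 V
  V2 = 12.7·(cos(127.0°) + j·sin(127.0°)) = -7.643 + j10.14 V
  V3 = 71·(cos(-43.9°) + j·sin(-43.9°)) = 51.16 - j49.23 V
Step 2 — Sum components: V_total = 61.47 - j44.31 V.
Step 3 — Convert to polar: |V_total| = 75.78 V, ∠V_total = -35.8°.

V_total = 75.78∠-35.8° V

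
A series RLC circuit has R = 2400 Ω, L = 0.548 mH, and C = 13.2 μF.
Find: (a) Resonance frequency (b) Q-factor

Step 1 — Resonance condition Im(Z)=0 gives ω₀ = 1/√(LC).
Step 2 — ω₀ = 1/√(0.000548·1.32e-05) = 1.176e+04 rad/s.
Step 3 — f₀ = ω₀/(2π) = 1871 Hz.
Step 4 — Series Q: Q = ω₀L/R = 1.176e+04·0.000548/2400 = 0.002685.

(a) f₀ = 1871 Hz  (b) Q = 0.002685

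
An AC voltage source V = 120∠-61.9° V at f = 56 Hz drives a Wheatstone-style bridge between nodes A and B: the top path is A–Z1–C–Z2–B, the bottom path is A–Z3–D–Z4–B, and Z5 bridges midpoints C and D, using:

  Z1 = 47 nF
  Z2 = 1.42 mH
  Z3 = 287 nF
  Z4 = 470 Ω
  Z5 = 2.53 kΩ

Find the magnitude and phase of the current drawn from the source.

Step 1 — Angular frequency: ω = 2π·f = 2π·56 = 351.9 rad/s.
Step 2 — Component impedances:
  Z1: Z = 1/(jωC) = -j/(ω·C) = 0 - j6.047e+04 Ω
  Z2: Z = jωL = j·351.9·0.00142 = 0 + j0.4996 Ω
  Z3: Z = 1/(jωC) = -j/(ω·C) = 0 - j9903 Ω
  Z4: Z = R = 470 Ω
  Z5: Z = R = 2530 Ω
Step 3 — Bridge requires nodal analysis (the Z5 bridge couples midpoints C and D, so the two paths cannot be reduced to a simple series/parallel combination). Setting node B to ground and injecting 1 A at node A, the 3-node admittance system at A, C, D solves to V_A = Z_AB = 292.7 - j8511 Ω = 8516∠-88.0° Ω.
Step 4 — Source phasor: V = 120∠-61.9° V = 56.52 - j105.9 V.
Step 5 — Ohm's law: I = V / Z_total = (56.52 - j105.9) / (292.7 - j8511) = 0.01265 + j0.006206 A.
Step 6 — Convert to polar: |I| = 0.01409 A, ∠I = 26.1°.

I = 0.01409∠26.1° A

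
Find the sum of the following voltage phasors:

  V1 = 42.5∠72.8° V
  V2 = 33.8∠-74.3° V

Step 1 — Convert each phasor to rectangular form:
  V1 = 42.5·(cos(72.8°) + j·sin(72.8°)) = 12.57 + j40.6 V
  V2 = 33.8·(cos(-74.3°) + j·sin(-74.3°)) = 9.146 - j32.54 V
Step 2 — Sum components: V_total = 21.71 + j8.06 V.
Step 3 — Convert to polar: |V_total| = 23.16 V, ∠V_total = 20.4°.

V_total = 23.16∠20.4° V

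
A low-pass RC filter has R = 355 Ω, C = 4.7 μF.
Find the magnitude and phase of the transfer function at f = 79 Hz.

Step 1 — Angular frequency: ω = 2π·79 = 496.4 rad/s.
Step 2 — Transfer function: H(jω) = 1/(1 + jωRC).
Step 3 — Denominator: 1 + jωRC = 1 + j·496.4·355·4.7e-06 = 1 + j0.8282.
Step 4 — H = 0.5932 - j0.4912.
Step 5 — Magnitude: |H| = 0.7702 (-2.3 dB); phase: φ = -39.6°.

|H| = 0.7702 (-2.3 dB), φ = -39.6°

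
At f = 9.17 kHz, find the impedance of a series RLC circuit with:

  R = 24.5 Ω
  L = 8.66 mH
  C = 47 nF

Step 1 — Angular frequency: ω = 2π·f = 2π·9170 = 5.762e+04 rad/s.
Step 2 — Component impedances:
  R: Z = R = 24.5 Ω
  L: Z = jωL = j·5.762e+04·0.00866 = 0 + j499 Ω
  C: Z = 1/(jωC) = -j/(ω·C) = 0 - j369.3 Ω
Step 3 — Series combination: Z_total = R + L + C = 24.5 + j129.7 Ω = 132∠79.3° Ω.

Z = 24.5 + j129.7 Ω = 132∠79.3° Ω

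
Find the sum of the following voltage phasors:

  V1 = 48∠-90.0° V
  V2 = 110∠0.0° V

Step 1 — Convert each phasor to rectangular form:
  V1 = 48·(cos(-90.0°) + j·sin(-90.0°)) = 0 - j48 V
  V2 = 110·(cos(0.0°) + j·sin(0.0°)) = 110 V
Step 2 — Sum components: V_total = 110 - j48 V.
Step 3 — Convert to polar: |V_total| = 120 V, ∠V_total = -23.6°.

V_total = 120∠-23.6° V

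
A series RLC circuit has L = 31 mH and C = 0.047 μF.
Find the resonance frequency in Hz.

Step 1 — Resonance condition Im(Z)=0 gives ω₀ = 1/√(LC).
Step 2 — ω₀ = 1/√(0.031·4.7e-08) = 2.62e+04 rad/s.
Step 3 — f₀ = ω₀/(2π) = 4170 Hz.

f₀ = 4170 Hz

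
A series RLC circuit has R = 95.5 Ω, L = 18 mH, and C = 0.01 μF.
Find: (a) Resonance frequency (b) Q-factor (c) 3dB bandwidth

Step 1 — Resonance: ω₀ = 1/√(LC) = 1/√(0.018·1e-08) = 7.454e+04 rad/s.
Step 2 — f₀ = ω₀/(2π) = 1.186e+04 Hz.
Step 3 — Series Q: Q = ω₀L/R = 7.454e+04·0.018/95.5 = 14.05.
Step 4 — Bandwidth: Δω = ω₀/Q = 5306 rad/s; BW = Δω/(2π) = 844.4 Hz.

(a) f₀ = 1.186e+04 Hz  (b) Q = 14.05  (c) BW = 844.4 Hz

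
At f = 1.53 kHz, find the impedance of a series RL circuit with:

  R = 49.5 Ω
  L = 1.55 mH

Step 1 — Angular frequency: ω = 2π·f = 2π·1530 = 9613 rad/s.
Step 2 — Component impedances:
  R: Z = R = 49.5 Ω
  L: Z = jωL = j·9613·0.00155 = 0 + j14.9 Ω
Step 3 — Series combination: Z_total = R + L = 49.5 + j14.9 Ω = 51.69∠16.8° Ω.

Z = 49.5 + j14.9 Ω = 51.69∠16.8° Ω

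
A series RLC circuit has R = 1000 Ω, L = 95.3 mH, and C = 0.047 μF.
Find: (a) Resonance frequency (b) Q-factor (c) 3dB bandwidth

Step 1 — Resonance: ω₀ = 1/√(LC) = 1/√(0.0953·4.7e-08) = 1.494e+04 rad/s.
Step 2 — f₀ = ω₀/(2π) = 2378 Hz.
Step 3 — Series Q: Q = ω₀L/R = 1.494e+04·0.0953/1000 = 1.424.
Step 4 — Bandwidth: Δω = ω₀/Q = 1.049e+04 rad/s; BW = Δω/(2π) = 1670 Hz.

(a) f₀ = 2378 Hz  (b) Q = 1.424  (c) BW = 1670 Hz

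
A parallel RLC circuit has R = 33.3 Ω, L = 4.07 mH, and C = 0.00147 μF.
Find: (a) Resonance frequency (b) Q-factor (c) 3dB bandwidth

Step 1 — Resonance: ω₀ = 1/√(LC) = 1/√(0.00407·1.47e-09) = 4.088e+05 rad/s.
Step 2 — f₀ = ω₀/(2π) = 6.507e+04 Hz.
Step 3 — Parallel Q: Q = R/(ω₀L) = 33.3/(4.088e+05·0.00407) = 0.02001.
Step 4 — Bandwidth: Δω = ω₀/Q = 2.043e+07 rad/s; BW = Δω/(2π) = 3.251e+06 Hz.

(a) f₀ = 6.507e+04 Hz  (b) Q = 0.02001  (c) BW = 3.251e+06 Hz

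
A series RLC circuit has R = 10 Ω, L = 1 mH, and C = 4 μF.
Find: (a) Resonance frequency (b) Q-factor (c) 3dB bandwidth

Step 1 — Resonance condition Im(Z)=0 gives ω₀ = 1/√(LC).
Step 2 — ω₀ = 1/√(0.001·4e-06) = 1.581e+04 rad/s.
Step 3 — f₀ = ω₀/(2π) = 2516 Hz.
Step 4 — Series Q: Q = ω₀L/R = 1.581e+04·0.001/10 = 1.581.
Step 5 — 3dB bandwidth: Δω = ω₀/Q = 1e+04 rad/s; BW = Δω/(2π) = 1592 Hz.

(a) f₀ = 2516 Hz  (b) Q = 1.581  (c) BW = 1592 Hz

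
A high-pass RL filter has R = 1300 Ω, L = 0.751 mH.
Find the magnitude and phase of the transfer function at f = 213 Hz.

Step 1 — Angular frequency: ω = 2π·213 = 1338 rad/s.
Step 2 — Transfer function: H(jω) = jωL/(R + jωL).
Step 3 — Numerator jωL = j·1.005; denominator R + jωL = 1300 + j1.005.
Step 4 — H = 5.977e-07 + j0.0007731.
Step 5 — Magnitude: |H| = 0.0007731 (-62.2 dB); phase: φ = 90.0°.

|H| = 0.0007731 (-62.2 dB), φ = 90.0°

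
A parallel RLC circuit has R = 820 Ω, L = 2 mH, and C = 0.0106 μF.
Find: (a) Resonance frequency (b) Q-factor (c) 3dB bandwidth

Step 1 — Resonance: ω₀ = 1/√(LC) = 1/√(0.002·1.06e-08) = 2.172e+05 rad/s.
Step 2 — f₀ = ω₀/(2π) = 3.457e+04 Hz.
Step 3 — Parallel Q: Q = R/(ω₀L) = 820/(2.172e+05·0.002) = 1.888.
Step 4 — Bandwidth: Δω = ω₀/Q = 1.15e+05 rad/s; BW = Δω/(2π) = 1.831e+04 Hz.

(a) f₀ = 3.457e+04 Hz  (b) Q = 1.888  (c) BW = 1.831e+04 Hz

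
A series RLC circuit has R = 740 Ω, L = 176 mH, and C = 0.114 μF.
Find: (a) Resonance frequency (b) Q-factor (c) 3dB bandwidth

Step 1 — Resonance: ω₀ = 1/√(LC) = 1/√(0.176·1.14e-07) = 7060 rad/s.
Step 2 — f₀ = ω₀/(2π) = 1124 Hz.
Step 3 — Series Q: Q = ω₀L/R = 7060·0.176/740 = 1.679.
Step 4 — Bandwidth: Δω = ω₀/Q = 4205 rad/s; BW = Δω/(2π) = 669.2 Hz.

(a) f₀ = 1124 Hz  (b) Q = 1.679  (c) BW = 669.2 Hz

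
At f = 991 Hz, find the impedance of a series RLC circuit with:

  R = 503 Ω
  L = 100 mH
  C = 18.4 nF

Step 1 — Angular frequency: ω = 2π·f = 2π·991 = 6227 rad/s.
Step 2 — Component impedances:
  R: Z = R = 503 Ω
  L: Z = jωL = j·6227·0.1 = 0 + j622.7 Ω
  C: Z = 1/(jωC) = -j/(ω·C) = 0 - j8728 Ω
Step 3 — Series combination: Z_total = R + L + C = 503 - j8106 Ω = 8121∠-86.4° Ω.

Z = 503 - j8106 Ω = 8121∠-86.4° Ω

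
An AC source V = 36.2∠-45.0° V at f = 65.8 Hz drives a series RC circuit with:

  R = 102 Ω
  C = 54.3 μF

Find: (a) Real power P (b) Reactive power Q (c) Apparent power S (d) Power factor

Step 1 — Angular frequency: ω = 2π·f = 2π·65.8 = 413.4 rad/s.
Step 2 — Component impedances:
  R: Z = R = 102 Ω
  C: Z = 1/(jωC) = -j/(ω·C) = 0 - j44.54 Ω
Step 3 — Series combination: Z_total = R + C = 102 - j44.54 Ω = 111.3∠-23.6° Ω.
Step 4 — Source phasor: V = 36.2∠-45.0° V = 25.6 - j25.6 V.
Step 5 — Current: I = V / Z = 0.3028 - j0.1187 A = 0.3252∠-21.4° A.
Step 6 — Complex power: S = V·I* = 10.79 - j4.712 VA.
Step 7 — Real power: P = Re(S) = 10.79 W.
Step 8 — Reactive power: Q = Im(S) = -4.712 VAR.
Step 9 — Apparent power: |S| = 11.77 VA.
Step 10 — Power factor: PF = P/|S| = 0.9164 (leading).

(a) P = 10.79 W  (b) Q = -4.712 VAR  (c) S = 11.77 VA  (d) PF = 0.9164 (leading)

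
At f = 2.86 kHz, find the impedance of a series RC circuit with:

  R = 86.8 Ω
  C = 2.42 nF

Step 1 — Angular frequency: ω = 2π·f = 2π·2860 = 1.797e+04 rad/s.
Step 2 — Component impedances:
  R: Z = R = 86.8 Ω
  C: Z = 1/(jωC) = -j/(ω·C) = 0 - j2.3e+04 Ω
Step 3 — Series combination: Z_total = R + C = 86.8 - j2.3e+04 Ω = 2.3e+04∠-89.8° Ω.

Z = 86.8 - j2.3e+04 Ω = 2.3e+04∠-89.8° Ω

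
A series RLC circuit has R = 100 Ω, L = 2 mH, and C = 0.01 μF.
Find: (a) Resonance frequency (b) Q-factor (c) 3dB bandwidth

Step 1 — Resonance: ω₀ = 1/√(LC) = 1/√(0.002·1e-08) = 2.236e+05 rad/s.
Step 2 — f₀ = ω₀/(2π) = 3.559e+04 Hz.
Step 3 — Series Q: Q = ω₀L/R = 2.236e+05·0.002/100 = 4.472.
Step 4 — Bandwidth: Δω = ω₀/Q = 5e+04 rad/s; BW = Δω/(2π) = 7958 Hz.

(a) f₀ = 3.559e+04 Hz  (b) Q = 4.472  (c) BW = 7958 Hz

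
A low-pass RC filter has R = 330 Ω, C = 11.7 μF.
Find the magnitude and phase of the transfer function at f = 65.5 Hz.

Step 1 — Angular frequency: ω = 2π·65.5 = 411.5 rad/s.
Step 2 — Transfer function: H(jω) = 1/(1 + jωRC).
Step 3 — Denominator: 1 + jωRC = 1 + j·411.5·330·1.17e-05 = 1 + j1.589.
Step 4 — H = 0.2837 - j0.4508.
Step 5 — Magnitude: |H| = 0.5326 (-5.5 dB); phase: φ = -57.8°.

|H| = 0.5326 (-5.5 dB), φ = -57.8°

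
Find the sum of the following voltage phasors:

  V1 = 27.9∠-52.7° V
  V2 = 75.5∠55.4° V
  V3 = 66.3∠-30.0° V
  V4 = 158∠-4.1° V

Step 1 — Convert each phasor to rectangular form:
  V1 = 27.9·(cos(-52.7°) + j·sin(-52.7°)) = 16.91 - j22.19 V
  V2 = 75.5·(cos(55.4°) + j·sin(55.4°)) = 42.87 + j62.15 V
  V3 = 66.3·(cos(-30.0°) + j·sin(-30.0°)) = 57.42 - j33.15 V
  V4 = 158·(cos(-4.1°) + j·sin(-4.1°)) = 157.6 - j11.3 V
Step 2 — Sum components: V_total = 274.8 - j4.494 V.
Step 3 — Convert to polar: |V_total| = 274.8 V, ∠V_total = -0.9°.

V_total = 274.8∠-0.9° V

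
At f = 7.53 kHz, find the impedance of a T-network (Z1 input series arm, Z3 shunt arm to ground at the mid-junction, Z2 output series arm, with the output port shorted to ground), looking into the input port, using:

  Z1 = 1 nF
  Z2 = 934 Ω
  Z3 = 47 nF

Step 1 — Angular frequency: ω = 2π·f = 2π·7530 = 4.731e+04 rad/s.
Step 2 — Component impedances:
  Z1: Z = 1/(jωC) = -j/(ω·C) = 0 - j2.114e+04 Ω
  Z2: Z = R = 934 Ω
  Z3: Z = 1/(jωC) = -j/(ω·C) = 0 - j449.7 Ω
Step 3 — With the output port shorted to ground, the output series arm Z2 runs from the junction to ground; the shunt arm Z3 also runs from the junction to ground. They appear in parallel: Z3 || Z2 = 175.8 - j365.1 Ω.
Step 4 — Series with input arm Z1: Z_in = Z1 + (Z3 || Z2) = 175.8 - j2.15e+04 Ω = 2.15e+04∠-89.5° Ω.

Z = 175.8 - j2.15e+04 Ω = 2.15e+04∠-89.5° Ω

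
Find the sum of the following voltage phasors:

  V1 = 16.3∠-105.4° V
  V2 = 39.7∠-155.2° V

Step 1 — Convert each phasor to rectangular form:
  V1 = 16.3·(cos(-105.4°) + j·sin(-105.4°)) = -4.329 - j15.71 V
  V2 = 39.7·(cos(-155.2°) + j·sin(-155.2°)) = -36.04 - j16.65 V
Step 2 — Sum components: V_total = -40.37 - j32.37 V.
Step 3 — Convert to polar: |V_total| = 51.74 V, ∠V_total = -141.3°.

V_total = 51.74∠-141.3° V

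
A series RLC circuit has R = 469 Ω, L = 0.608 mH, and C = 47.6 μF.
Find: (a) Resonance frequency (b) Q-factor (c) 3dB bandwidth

Step 1 — Resonance condition Im(Z)=0 gives ω₀ = 1/√(LC).
Step 2 — ω₀ = 1/√(0.000608·4.76e-05) = 5878 rad/s.
Step 3 — f₀ = ω₀/(2π) = 935.5 Hz.
Step 4 — Series Q: Q = ω₀L/R = 5878·0.000608/469 = 0.00762.
Step 5 — 3dB bandwidth: Δω = ω₀/Q = 7.714e+05 rad/s; BW = Δω/(2π) = 1.228e+05 Hz.

(a) f₀ = 935.5 Hz  (b) Q = 0.00762  (c) BW = 1.228e+05 Hz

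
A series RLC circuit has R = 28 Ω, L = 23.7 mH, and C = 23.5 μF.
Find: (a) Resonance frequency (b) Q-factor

Step 1 — Resonance condition Im(Z)=0 gives ω₀ = 1/√(LC).
Step 2 — ω₀ = 1/√(0.0237·2.35e-05) = 1340 rad/s.
Step 3 — f₀ = ω₀/(2π) = 213.3 Hz.
Step 4 — Series Q: Q = ω₀L/R = 1340·0.0237/28 = 1.134.

(a) f₀ = 213.3 Hz  (b) Q = 1.134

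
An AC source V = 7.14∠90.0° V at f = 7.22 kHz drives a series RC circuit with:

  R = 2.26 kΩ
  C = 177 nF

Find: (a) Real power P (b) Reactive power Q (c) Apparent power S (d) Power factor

Step 1 — Angular frequency: ω = 2π·f = 2π·7220 = 4.536e+04 rad/s.
Step 2 — Component impedances:
  R: Z = R = 2260 Ω
  C: Z = 1/(jωC) = -j/(ω·C) = 0 - j124.5 Ω
Step 3 — Series combination: Z_total = R + C = 2260 - j124.5 Ω = 2263∠-3.2° Ω.
Step 4 — Source phasor: V = 7.14∠90.0° V = 0 + j7.14 V.
Step 5 — Current: I = V / Z = -0.0001736 + j0.00315 A = 0.003155∠93.2° A.
Step 6 — Complex power: S = V·I* = 0.02249 - j0.001239 VA.
Step 7 — Real power: P = Re(S) = 0.02249 W.
Step 8 — Reactive power: Q = Im(S) = -0.001239 VAR.
Step 9 — Apparent power: |S| = 0.02252 VA.
Step 10 — Power factor: PF = P/|S| = 0.9985 (leading).

(a) P = 0.02249 W  (b) Q = -0.001239 VAR  (c) S = 0.02252 VA  (d) PF = 0.9985 (leading)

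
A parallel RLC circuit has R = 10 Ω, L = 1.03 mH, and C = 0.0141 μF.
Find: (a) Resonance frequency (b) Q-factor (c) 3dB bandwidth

Step 1 — Resonance: ω₀ = 1/√(LC) = 1/√(0.00103·1.41e-08) = 2.624e+05 rad/s.
Step 2 — f₀ = ω₀/(2π) = 4.176e+04 Hz.
Step 3 — Parallel Q: Q = R/(ω₀L) = 10/(2.624e+05·0.00103) = 0.037.
Step 4 — Bandwidth: Δω = ω₀/Q = 7.092e+06 rad/s; BW = Δω/(2π) = 1.129e+06 Hz.

(a) f₀ = 4.176e+04 Hz  (b) Q = 0.037  (c) BW = 1.129e+06 Hz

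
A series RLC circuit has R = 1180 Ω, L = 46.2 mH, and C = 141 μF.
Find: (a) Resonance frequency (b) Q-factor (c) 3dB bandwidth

Step 1 — Resonance: ω₀ = 1/√(LC) = 1/√(0.0462·0.000141) = 391.8 rad/s.
Step 2 — f₀ = ω₀/(2π) = 62.36 Hz.
Step 3 — Series Q: Q = ω₀L/R = 391.8·0.0462/1180 = 0.01534.
Step 4 — Bandwidth: Δω = ω₀/Q = 2.554e+04 rad/s; BW = Δω/(2π) = 4065 Hz.

(a) f₀ = 62.36 Hz  (b) Q = 0.01534  (c) BW = 4065 Hz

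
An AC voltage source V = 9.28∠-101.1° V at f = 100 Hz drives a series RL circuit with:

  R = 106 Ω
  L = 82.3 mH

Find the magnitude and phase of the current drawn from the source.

Step 1 — Angular frequency: ω = 2π·f = 2π·100 = 628.3 rad/s.
Step 2 — Component impedances:
  R: Z = R = 106 Ω
  L: Z = jωL = j·628.3·0.0823 = 0 + j51.71 Ω
Step 3 — Series combination: Z_total = R + L = 106 + j51.71 Ω = 117.9∠26.0° Ω.
Step 4 — Source phasor: V = 9.28∠-101.1° V = -1.787 - j9.106 V.
Step 5 — Ohm's law: I = V / Z_total = (-1.787 - j9.106) / (106 + j51.71) = -0.04747 - j0.06275 A.
Step 6 — Convert to polar: |I| = 0.07868 A, ∠I = -127.1°.

I = 0.07868∠-127.1° A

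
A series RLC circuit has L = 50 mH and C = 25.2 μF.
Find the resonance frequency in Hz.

Step 1 — Resonance condition Im(Z)=0 gives ω₀ = 1/√(LC).
Step 2 — ω₀ = 1/√(0.05·2.52e-05) = 890.9 rad/s.
Step 3 — f₀ = ω₀/(2π) = 141.8 Hz.

f₀ = 141.8 Hz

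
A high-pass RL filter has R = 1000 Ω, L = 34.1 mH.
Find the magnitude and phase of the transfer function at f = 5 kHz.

Step 1 — Angular frequency: ω = 2π·5000 = 3.142e+04 rad/s.
Step 2 — Transfer function: H(jω) = jωL/(R + jωL).
Step 3 — Numerator jωL = j·1071; denominator R + jωL = 1000 + j1071.
Step 4 — H = 0.5344 + j0.4988.
Step 5 — Magnitude: |H| = 0.731 (-2.7 dB); phase: φ = 43.0°.

|H| = 0.731 (-2.7 dB), φ = 43.0°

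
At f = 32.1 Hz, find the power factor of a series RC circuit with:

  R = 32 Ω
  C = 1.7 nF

Step 1 — Angular frequency: ω = 2π·f = 2π·32.1 = 201.7 rad/s.
Step 2 — Component impedances:
  R: Z = R = 32 Ω
  C: Z = 1/(jωC) = -j/(ω·C) = 0 - j2.917e+06 Ω
Step 3 — Series combination: Z_total = R + C = 32 - j2.917e+06 Ω = 2.917e+06∠-90.0° Ω.
Step 4 — Power factor: PF = cos(φ) = Re(Z)/|Z| = 32/2.917e+06 = 1.097e-05.
Step 5 — Type: Im(Z) = -2.917e+06 ⇒ leading (phase φ = -90.0°).

PF = 1.097e-05 (leading, φ = -90.0°)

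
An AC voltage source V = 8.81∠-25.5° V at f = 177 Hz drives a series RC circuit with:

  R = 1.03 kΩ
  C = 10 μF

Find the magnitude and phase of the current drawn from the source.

Step 1 — Angular frequency: ω = 2π·f = 2π·177 = 1112 rad/s.
Step 2 — Component impedances:
  R: Z = R = 1030 Ω
  C: Z = 1/(jωC) = -j/(ω·C) = 0 - j89.92 Ω
Step 3 — Series combination: Z_total = R + C = 1030 - j89.92 Ω = 1034∠-5.0° Ω.
Step 4 — Source phasor: V = 8.81∠-25.5° V = 7.952 - j3.793 V.
Step 5 — Ohm's law: I = V / Z_total = (7.952 - j3.793) / (1030 - j89.92) = 0.007981 - j0.002986 A.
Step 6 — Convert to polar: |I| = 0.008521 A, ∠I = -20.5°.

I = 0.008521∠-20.5° A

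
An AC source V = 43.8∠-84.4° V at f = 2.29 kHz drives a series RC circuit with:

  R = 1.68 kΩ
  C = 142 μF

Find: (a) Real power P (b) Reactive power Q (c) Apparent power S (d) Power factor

Step 1 — Angular frequency: ω = 2π·f = 2π·2290 = 1.439e+04 rad/s.
Step 2 — Component impedances:
  R: Z = R = 1680 Ω
  C: Z = 1/(jωC) = -j/(ω·C) = 0 - j0.4894 Ω
Step 3 — Series combination: Z_total = R + C = 1680 - j0.4894 Ω = 1680∠-0.0° Ω.
Step 4 — Source phasor: V = 43.8∠-84.4° V = 4.274 - j43.59 V.
Step 5 — Current: I = V / Z = 0.002552 - j0.02595 A = 0.02607∠-84.4° A.
Step 6 — Complex power: S = V·I* = 1.142 - j0.0003327 VA.
Step 7 — Real power: P = Re(S) = 1.142 W.
Step 8 — Reactive power: Q = Im(S) = -0.0003327 VAR.
Step 9 — Apparent power: |S| = 1.142 VA.
Step 10 — Power factor: PF = P/|S| = 1 (leading).

(a) P = 1.142 W  (b) Q = -0.0003327 VAR  (c) S = 1.142 VA  (d) PF = 1 (leading)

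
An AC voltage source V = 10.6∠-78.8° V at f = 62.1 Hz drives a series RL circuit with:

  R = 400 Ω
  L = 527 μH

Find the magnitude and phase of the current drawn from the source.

Step 1 — Angular frequency: ω = 2π·f = 2π·62.1 = 390.2 rad/s.
Step 2 — Component impedances:
  R: Z = R = 400 Ω
  L: Z = jωL = j·390.2·0.000527 = 0 + j0.2056 Ω
Step 3 — Series combination: Z_total = R + L = 400 + j0.2056 Ω = 400∠0.0° Ω.
Step 4 — Source phasor: V = 10.6∠-78.8° V = 2.059 - j10.4 V.
Step 5 — Ohm's law: I = V / Z_total = (2.059 - j10.4) / (400 + j0.2056) = 0.005134 - j0.026 A.
Step 6 — Convert to polar: |I| = 0.0265 A, ∠I = -78.8°.

I = 0.0265∠-78.8° A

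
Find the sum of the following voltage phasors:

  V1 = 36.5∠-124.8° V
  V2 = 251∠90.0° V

Step 1 — Convert each phasor to rectangular form:
  V1 = 36.5·(cos(-124.8°) + j·sin(-124.8°)) = -20.83 - j29.97 V
  V2 = 251·(cos(90.0°) + j·sin(90.0°)) = 0 + j251 V
Step 2 — Sum components: V_total = -20.83 + j221 V.
Step 3 — Convert to polar: |V_total| = 222 V, ∠V_total = 95.4°.

V_total = 222∠95.4° V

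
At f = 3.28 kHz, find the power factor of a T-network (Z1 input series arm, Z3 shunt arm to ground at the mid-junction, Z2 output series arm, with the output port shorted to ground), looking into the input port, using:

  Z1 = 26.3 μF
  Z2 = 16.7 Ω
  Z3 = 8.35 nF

Step 1 — Angular frequency: ω = 2π·f = 2π·3280 = 2.061e+04 rad/s.
Step 2 — Component impedances:
  Z1: Z = 1/(jωC) = -j/(ω·C) = 0 - j1.845 Ω
  Z2: Z = R = 16.7 Ω
  Z3: Z = 1/(jωC) = -j/(ω·C) = 0 - j5811 Ω
Step 3 — With the output port shorted to ground, the output series arm Z2 runs from the junction to ground; the shunt arm Z3 also runs from the junction to ground. They appear in parallel: Z3 || Z2 = 16.7 - j0.04799 Ω.
Step 4 — Series with input arm Z1: Z_in = Z1 + (Z3 || Z2) = 16.7 - j1.893 Ω = 16.81∠-6.5° Ω.
Step 5 — Power factor: PF = cos(φ) = Re(Z)/|Z| = 16.7/16.807 = 0.9936.
Step 6 — Type: Im(Z) = -1.893 ⇒ leading (phase φ = -6.5°).

PF = 0.9936 (leading, φ = -6.5°)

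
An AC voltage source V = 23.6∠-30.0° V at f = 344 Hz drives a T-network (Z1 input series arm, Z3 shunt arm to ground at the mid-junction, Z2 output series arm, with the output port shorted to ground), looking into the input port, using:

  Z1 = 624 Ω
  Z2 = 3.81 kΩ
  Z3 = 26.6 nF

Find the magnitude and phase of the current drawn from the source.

Step 1 — Angular frequency: ω = 2π·f = 2π·344 = 2161 rad/s.
Step 2 — Component impedances:
  Z1: Z = R = 624 Ω
  Z2: Z = R = 3810 Ω
  Z3: Z = 1/(jωC) = -j/(ω·C) = 0 - j1.739e+04 Ω
Step 3 — With the output port shorted to ground, the output series arm Z2 runs from the junction to ground; the shunt arm Z3 also runs from the junction to ground. They appear in parallel: Z3 || Z2 = 3636 - j796.4 Ω.
Step 4 — Series with input arm Z1: Z_in = Z1 + (Z3 || Z2) = 4260 - j796.4 Ω = 4333∠-10.6° Ω.
Step 5 — Source phasor: V = 23.6∠-30.0° V = 20.44 - j11.8 V.
Step 6 — Ohm's law: I = V / Z_total = (20.44 - j11.8) / (4260 - j796.4) = 0.005137 - j0.00181 A.
Step 7 — Convert to polar: |I| = 0.005446 A, ∠I = -19.4°.

I = 0.005446∠-19.4° A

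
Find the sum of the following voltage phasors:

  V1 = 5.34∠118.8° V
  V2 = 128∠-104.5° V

Step 1 — Convert each phasor to rectangular form:
  V1 = 5.34·(cos(118.8°) + j·sin(118.8°)) = -2.573 + j4.679 V
  V2 = 128·(cos(-104.5°) + j·sin(-104.5°)) = -32.05 - j123.9 V
Step 2 — Sum components: V_total = -34.62 - j119.2 V.
Step 3 — Convert to polar: |V_total| = 124.2 V, ∠V_total = -106.2°.

V_total = 124.2∠-106.2° V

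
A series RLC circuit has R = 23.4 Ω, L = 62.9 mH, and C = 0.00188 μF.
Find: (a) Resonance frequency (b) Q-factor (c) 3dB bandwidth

Step 1 — Resonance: ω₀ = 1/√(LC) = 1/√(0.0629·1.88e-09) = 9.196e+04 rad/s.
Step 2 — f₀ = ω₀/(2π) = 1.464e+04 Hz.
Step 3 — Series Q: Q = ω₀L/R = 9.196e+04·0.0629/23.4 = 247.2.
Step 4 — Bandwidth: Δω = ω₀/Q = 372 rad/s; BW = Δω/(2π) = 59.21 Hz.

(a) f₀ = 1.464e+04 Hz  (b) Q = 247.2  (c) BW = 59.21 Hz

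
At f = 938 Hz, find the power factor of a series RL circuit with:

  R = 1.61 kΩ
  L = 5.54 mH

Step 1 — Angular frequency: ω = 2π·f = 2π·938 = 5894 rad/s.
Step 2 — Component impedances:
  R: Z = R = 1610 Ω
  L: Z = jωL = j·5894·0.00554 = 0 + j32.65 Ω
Step 3 — Series combination: Z_total = R + L = 1610 + j32.65 Ω = 1610∠1.2° Ω.
Step 4 — Power factor: PF = cos(φ) = Re(Z)/|Z| = 1610/1610.3 = 0.9998.
Step 5 — Type: Im(Z) = 32.65 ⇒ lagging (phase φ = 1.2°).

PF = 0.9998 (lagging, φ = 1.2°)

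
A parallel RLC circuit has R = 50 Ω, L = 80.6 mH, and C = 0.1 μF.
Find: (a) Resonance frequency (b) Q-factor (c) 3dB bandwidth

Step 1 — Resonance: ω₀ = 1/√(LC) = 1/√(0.0806·1e-07) = 1.114e+04 rad/s.
Step 2 — f₀ = ω₀/(2π) = 1773 Hz.
Step 3 — Parallel Q: Q = R/(ω₀L) = 50/(1.114e+04·0.0806) = 0.05569.
Step 4 — Bandwidth: Δω = ω₀/Q = 2e+05 rad/s; BW = Δω/(2π) = 3.183e+04 Hz.

(a) f₀ = 1773 Hz  (b) Q = 0.05569  (c) BW = 3.183e+04 Hz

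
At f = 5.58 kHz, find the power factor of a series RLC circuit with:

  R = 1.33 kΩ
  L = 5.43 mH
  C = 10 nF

Step 1 — Angular frequency: ω = 2π·f = 2π·5580 = 3.506e+04 rad/s.
Step 2 — Component impedances:
  R: Z = R = 1330 Ω
  L: Z = jωL = j·3.506e+04·0.00543 = 0 + j190.4 Ω
  C: Z = 1/(jωC) = -j/(ω·C) = 0 - j2852 Ω
Step 3 — Series combination: Z_total = R + L + C = 1330 - j2662 Ω = 2976∠-63.5° Ω.
Step 4 — Power factor: PF = cos(φ) = Re(Z)/|Z| = 1330/2975.6 = 0.447.
Step 5 — Type: Im(Z) = -2662 ⇒ leading (phase φ = -63.5°).

PF = 0.447 (leading, φ = -63.5°)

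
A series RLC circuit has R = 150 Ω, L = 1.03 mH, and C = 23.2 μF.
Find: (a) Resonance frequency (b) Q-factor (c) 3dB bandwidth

Step 1 — Resonance: ω₀ = 1/√(LC) = 1/√(0.00103·2.32e-05) = 6469 rad/s.
Step 2 — f₀ = ω₀/(2π) = 1030 Hz.
Step 3 — Series Q: Q = ω₀L/R = 6469·0.00103/150 = 0.04442.
Step 4 — Bandwidth: Δω = ω₀/Q = 1.456e+05 rad/s; BW = Δω/(2π) = 2.318e+04 Hz.

(a) f₀ = 1030 Hz  (b) Q = 0.04442  (c) BW = 2.318e+04 Hz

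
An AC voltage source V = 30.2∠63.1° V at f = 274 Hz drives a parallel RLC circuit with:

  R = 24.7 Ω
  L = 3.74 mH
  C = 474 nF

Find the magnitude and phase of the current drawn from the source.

Step 1 — Angular frequency: ω = 2π·f = 2π·274 = 1722 rad/s.
Step 2 — Component impedances:
  R: Z = R = 24.7 Ω
  L: Z = jωL = j·1722·0.00374 = 0 + j6.439 Ω
  C: Z = 1/(jωC) = -j/(ω·C) = 0 - j1225 Ω
Step 3 — Parallel combination: 1/Z_total = 1/R + 1/L + 1/C; Z_total = 1.587 + j6.057 Ω = 6.261∠75.3° Ω.
Step 4 — Source phasor: V = 30.2∠63.1° V = 13.66 + j26.93 V.
Step 5 — Ohm's law: I = V / Z_total = (13.66 + j26.93) / (1.587 + j6.057) = 4.714 - j1.021 A.
Step 6 — Convert to polar: |I| = 4.823 A, ∠I = -12.2°.

I = 4.823∠-12.2° A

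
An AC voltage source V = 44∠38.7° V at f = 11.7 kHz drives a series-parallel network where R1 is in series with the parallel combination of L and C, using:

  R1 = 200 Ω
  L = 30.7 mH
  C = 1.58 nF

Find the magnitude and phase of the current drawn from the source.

Step 1 — Angular frequency: ω = 2π·f = 2π·1.17e+04 = 7.351e+04 rad/s.
Step 2 — Component impedances:
  R1: Z = R = 200 Ω
  L: Z = jωL = j·7.351e+04·0.0307 = 0 + j2257 Ω
  C: Z = 1/(jωC) = -j/(ω·C) = 0 - j8609 Ω
Step 3 — Parallel branch: L || C = 1/(1/L + 1/C) = 0 + j3059 Ω.
Step 4 — Series with R1: Z_total = R1 + (L || C) = 200 + j3059 Ω = 3065∠86.3° Ω.
Step 5 — Source phasor: V = 44∠38.7° V = 34.34 + j27.51 V.
Step 6 — Ohm's law: I = V / Z_total = (34.34 + j27.51) / (200 + j3059) = 0.009687 - j0.01059 A.
Step 7 — Convert to polar: |I| = 0.01435 A, ∠I = -47.6°.

I = 0.01435∠-47.6° A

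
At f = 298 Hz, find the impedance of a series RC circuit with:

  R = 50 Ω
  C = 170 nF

Step 1 — Angular frequency: ω = 2π·f = 2π·298 = 1872 rad/s.
Step 2 — Component impedances:
  R: Z = R = 50 Ω
  C: Z = 1/(jωC) = -j/(ω·C) = 0 - j3142 Ω
Step 3 — Series combination: Z_total = R + C = 50 - j3142 Ω = 3142∠-89.1° Ω.

Z = 50 - j3142 Ω = 3142∠-89.1° Ω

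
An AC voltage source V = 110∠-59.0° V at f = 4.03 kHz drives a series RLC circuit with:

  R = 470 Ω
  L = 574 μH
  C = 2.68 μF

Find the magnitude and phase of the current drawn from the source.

Step 1 — Angular frequency: ω = 2π·f = 2π·4030 = 2.532e+04 rad/s.
Step 2 — Component impedances:
  R: Z = R = 470 Ω
  L: Z = jωL = j·2.532e+04·0.000574 = 0 + j14.53 Ω
  C: Z = 1/(jωC) = -j/(ω·C) = 0 - j14.74 Ω
Step 3 — Series combination: Z_total = R + L + C = 470 - j0.2016 Ω = 470∠-0.0° Ω.
Step 4 — Source phasor: V = 110∠-59.0° V = 56.65 - j94.29 V.
Step 5 — Ohm's law: I = V / Z_total = (56.65 - j94.29) / (470 - j0.2016) = 0.1206 - j0.2006 A.
Step 6 — Convert to polar: |I| = 0.234 A, ∠I = -59.0°.

I = 0.234∠-59.0° A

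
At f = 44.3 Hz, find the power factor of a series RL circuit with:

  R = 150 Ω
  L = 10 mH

Step 1 — Angular frequency: ω = 2π·f = 2π·44.3 = 278.3 rad/s.
Step 2 — Component impedances:
  R: Z = R = 150 Ω
  L: Z = jωL = j·278.3·0.01 = 0 + j2.783 Ω
Step 3 — Series combination: Z_total = R + L = 150 + j2.783 Ω = 150∠1.1° Ω.
Step 4 — Power factor: PF = cos(φ) = Re(Z)/|Z| = 150/150.03 = 0.9998.
Step 5 — Type: Im(Z) = 2.783 ⇒ lagging (phase φ = 1.1°).

PF = 0.9998 (lagging, φ = 1.1°)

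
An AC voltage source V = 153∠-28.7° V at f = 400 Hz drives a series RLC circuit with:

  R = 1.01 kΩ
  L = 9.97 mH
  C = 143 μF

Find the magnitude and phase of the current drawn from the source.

Step 1 — Angular frequency: ω = 2π·f = 2π·400 = 2513 rad/s.
Step 2 — Component impedances:
  R: Z = R = 1010 Ω
  L: Z = jωL = j·2513·0.00997 = 0 + j25.06 Ω
  C: Z = 1/(jωC) = -j/(ω·C) = 0 - j2.782 Ω
Step 3 — Series combination: Z_total = R + L + C = 1010 + j22.27 Ω = 1010∠1.3° Ω.
Step 4 — Source phasor: V = 153∠-28.7° V = 134.2 - j73.47 V.
Step 5 — Ohm's law: I = V / Z_total = (134.2 - j73.47) / (1010 + j22.27) = 0.1312 - j0.07564 A.
Step 6 — Convert to polar: |I| = 0.1514 A, ∠I = -30.0°.

I = 0.1514∠-30.0° A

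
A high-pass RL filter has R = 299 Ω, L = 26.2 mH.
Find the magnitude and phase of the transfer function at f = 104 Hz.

Step 1 — Angular frequency: ω = 2π·104 = 653.5 rad/s.
Step 2 — Transfer function: H(jω) = jωL/(R + jωL).
Step 3 — Numerator jωL = j·17.12; denominator R + jωL = 299 + j17.12.
Step 4 — H = 0.003268 + j0.05707.
Step 5 — Magnitude: |H| = 0.05717 (-24.9 dB); phase: φ = 86.7°.

|H| = 0.05717 (-24.9 dB), φ = 86.7°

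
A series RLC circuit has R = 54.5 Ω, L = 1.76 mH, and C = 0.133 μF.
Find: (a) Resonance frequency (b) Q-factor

Step 1 — Resonance condition Im(Z)=0 gives ω₀ = 1/√(LC).
Step 2 — ω₀ = 1/√(0.00176·1.33e-07) = 6.536e+04 rad/s.
Step 3 — f₀ = ω₀/(2π) = 1.04e+04 Hz.
Step 4 — Series Q: Q = ω₀L/R = 6.536e+04·0.00176/54.5 = 2.111.

(a) f₀ = 1.04e+04 Hz  (b) Q = 2.111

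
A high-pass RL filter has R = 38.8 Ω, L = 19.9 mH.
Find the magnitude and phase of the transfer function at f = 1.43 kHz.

Step 1 — Angular frequency: ω = 2π·1430 = 8985 rad/s.
Step 2 — Transfer function: H(jω) = jωL/(R + jωL).
Step 3 — Numerator jωL = j·178.8; denominator R + jωL = 38.8 + j178.8.
Step 4 — H = 0.955 + j0.2072.
Step 5 — Magnitude: |H| = 0.9773 (-0.2 dB); phase: φ = 12.2°.

|H| = 0.9773 (-0.2 dB), φ = 12.2°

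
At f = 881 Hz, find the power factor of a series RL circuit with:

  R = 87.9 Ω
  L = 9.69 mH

Step 1 — Angular frequency: ω = 2π·f = 2π·881 = 5535 rad/s.
Step 2 — Component impedances:
  R: Z = R = 87.9 Ω
  L: Z = jωL = j·5535·0.00969 = 0 + j53.64 Ω
Step 3 — Series combination: Z_total = R + L = 87.9 + j53.64 Ω = 103∠31.4° Ω.
Step 4 — Power factor: PF = cos(φ) = Re(Z)/|Z| = 87.9/102.97 = 0.8536.
Step 5 — Type: Im(Z) = 53.64 ⇒ lagging (phase φ = 31.4°).

PF = 0.8536 (lagging, φ = 31.4°)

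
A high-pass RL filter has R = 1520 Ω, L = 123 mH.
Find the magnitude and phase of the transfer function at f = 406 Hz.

Step 1 — Angular frequency: ω = 2π·406 = 2551 rad/s.
Step 2 — Transfer function: H(jω) = jωL/(R + jωL).
Step 3 — Numerator jωL = j·313.8; denominator R + jωL = 1520 + j313.8.
Step 4 — H = 0.04087 + j0.198.
Step 5 — Magnitude: |H| = 0.2022 (-13.9 dB); phase: φ = 78.3°.

|H| = 0.2022 (-13.9 dB), φ = 78.3°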